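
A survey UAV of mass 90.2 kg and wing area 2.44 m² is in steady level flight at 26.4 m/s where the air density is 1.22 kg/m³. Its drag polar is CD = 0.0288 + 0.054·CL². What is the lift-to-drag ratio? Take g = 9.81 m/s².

Level flight ⇒ L = W = m·g = 90.2 × 9.81 = 884.86 N.
Dynamic pressure q = 0.5 × 1.22 × 26.4² = 425.1 Pa.
Required CL = L/(qS) = 884.86/(425.1·2.44) = 0.853.
CD = 0.0288 + 0.054 × 0.853² = 0.06809.
L/D = CL/CD = 0.853 / 0.06809 = 12.5

L/D = 12.5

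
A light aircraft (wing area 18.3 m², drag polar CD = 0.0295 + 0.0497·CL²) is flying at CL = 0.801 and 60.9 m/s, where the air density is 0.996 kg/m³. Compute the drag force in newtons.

D = 2070 N

CD = 0.0295 + 0.0497 × 0.801² = 0.06139
D = ½ρv²S·CD = ½ × 0.996 × 60.9² × 18.3 × 0.06139 = 2070 N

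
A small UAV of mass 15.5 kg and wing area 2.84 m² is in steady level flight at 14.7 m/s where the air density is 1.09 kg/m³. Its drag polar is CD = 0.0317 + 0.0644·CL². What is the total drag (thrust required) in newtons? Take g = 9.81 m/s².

D = 15.1 N

In steady level flight, lift balances weight: W = mg = 15.5 × 9.81 = 152.06 N.
q = ½ρv² = ½ × 1.09 × 14.7² = 117.8 Pa.
CL = W/(q·S) = 152.06 / (117.8 × 2.84) = 0.4546.
CD = 0.0317 + 0.0644 × 0.4546² = 0.04501.
D = q·S·CD = 117.8 × 2.84 × 0.04501 = 15.05 N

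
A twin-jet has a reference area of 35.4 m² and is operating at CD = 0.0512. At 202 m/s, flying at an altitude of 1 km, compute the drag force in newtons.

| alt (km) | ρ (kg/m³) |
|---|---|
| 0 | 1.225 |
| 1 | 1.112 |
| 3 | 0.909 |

At 1 km, from the table: ρ = 1.112 kg/m³.
Dynamic pressure q = ½ρv² = ½ × 1.112 × 202² = 22690 Pa.
D = q·S·CD = 22690 × 35.4 × 0.0512 = 41100 N ≈ 41.1 kN

D = 41100 N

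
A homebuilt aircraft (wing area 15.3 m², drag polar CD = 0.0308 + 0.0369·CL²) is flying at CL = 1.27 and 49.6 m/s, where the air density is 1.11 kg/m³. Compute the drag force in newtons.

CD = 0.0308 + 0.0369 × 1.27² = 0.09032
D = ½ρv²S·CD = ½ × 1.11 × 49.6² × 15.3 × 0.09032 = 1890 N

D = 1890 N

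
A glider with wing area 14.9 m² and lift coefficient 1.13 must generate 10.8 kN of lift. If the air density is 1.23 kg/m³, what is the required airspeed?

v = 32.3 m/s

L = ½ρv²S·CL ⇒ v = √(2L/(ρ·S·CL))
v = √(2 × 10800 / (1.23 × 14.9 × 1.13)) = √1043 = 32.3 m/s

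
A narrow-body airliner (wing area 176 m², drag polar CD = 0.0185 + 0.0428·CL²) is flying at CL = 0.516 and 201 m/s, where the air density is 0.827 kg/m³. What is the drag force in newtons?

CD = 0.0185 + 0.0428 × 0.516² = 0.0299
D = ½ρv²S·CD = ½ × 0.827 × 201² × 176 × 0.0299 = 87900 N

D = 87900 N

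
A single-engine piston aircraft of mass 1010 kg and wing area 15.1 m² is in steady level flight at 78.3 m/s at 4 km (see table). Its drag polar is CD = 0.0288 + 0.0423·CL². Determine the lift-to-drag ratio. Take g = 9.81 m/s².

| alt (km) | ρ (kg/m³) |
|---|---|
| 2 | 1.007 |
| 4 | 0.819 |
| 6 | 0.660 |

At 4 km, from the table: ρ = 0.819 kg/m³.
Weight W = mg = 1010 × 9.81 = 9908.1 N; in level flight L = W.
q = ½ρv² = ½ × 0.819 × 78.3² = 2511 Pa.
Required CL = L/(qS) = 9908.1/(2511·15.1) = 0.2614.
CD = 0.0288 + 0.0423 × 0.2614² = 0.03169.
L/D = CL/CD = 0.2614 / 0.03169 = 8.25

L/D = 8.25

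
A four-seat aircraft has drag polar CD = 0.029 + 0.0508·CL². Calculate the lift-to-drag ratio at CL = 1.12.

CD = 0.029 + 0.0508 × 1.12² = 0.09272
L/D = CL/CD = 1.12 / 0.09272 = 12.1

L/D = 12.1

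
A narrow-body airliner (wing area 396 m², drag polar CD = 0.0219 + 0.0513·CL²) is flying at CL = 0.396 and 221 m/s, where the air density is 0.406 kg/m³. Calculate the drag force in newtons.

D = 1.18×10^5 N

CD = 0.0219 + 0.0513 × 0.396² = 0.02994
D = ½ρv²S·CD = ½ × 0.406 × 221² × 396 × 0.02994 = 1.18×10^5 N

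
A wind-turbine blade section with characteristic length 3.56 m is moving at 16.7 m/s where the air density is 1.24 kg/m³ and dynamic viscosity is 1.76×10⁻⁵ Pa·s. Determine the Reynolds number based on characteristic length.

Re = 4.19×10^6

Re = ρ·v·c/μ = 1.24 × 16.7 × 3.56 / (1.76×10⁻⁵) = 4.19×10^6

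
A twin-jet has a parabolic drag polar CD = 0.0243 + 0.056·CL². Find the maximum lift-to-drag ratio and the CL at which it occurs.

(L/D)max = 13.6, at CL = 0.659

For CD = CD0 + K·CL², (L/D)max occurs at CL* = √(CD0/K) and equals 1/(2√(K·CD0)).
(L/D)max = 1/(2√(0.056 × 0.0243)) = 1/(2 × 0.03689) = 13.6
CL* = √(0.0243/0.056) = 0.659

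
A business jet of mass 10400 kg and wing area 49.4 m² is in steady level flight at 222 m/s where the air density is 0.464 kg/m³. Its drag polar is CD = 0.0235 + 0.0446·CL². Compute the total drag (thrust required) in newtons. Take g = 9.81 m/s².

D = 14100 N

In steady level flight, lift balances weight: W = mg = 10400 × 9.81 = 1.0202×10^5 N.
Dynamic pressure q = 0.5 × 0.464 × 222² = 11430 Pa.
CL = W/(q·S) = 1.0202×10^5 / (11430 × 49.4) = 0.1806.
CD = 0.0235 + 0.0446 × 0.1806² = 0.02496.
D = q·S·CD = 11430 × 49.4 × 0.02496 = 14100 N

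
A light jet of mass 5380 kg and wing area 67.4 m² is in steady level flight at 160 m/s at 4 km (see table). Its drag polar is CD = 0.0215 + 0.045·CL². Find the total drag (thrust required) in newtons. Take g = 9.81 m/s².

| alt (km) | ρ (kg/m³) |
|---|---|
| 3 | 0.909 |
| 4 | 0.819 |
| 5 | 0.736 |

At 4 km, from the table: ρ = 0.819 kg/m³.
In steady level flight, lift balances weight: W = mg = 5380 × 9.81 = 52778 N.
Dynamic pressure q = 0.5 × 0.819 × 160² = 10480 Pa.
Required CL = L/(qS) = 52778/(10480·67.4) = 0.0747.
CD = 0.0215 + 0.045 × 0.0747² = 0.02175.
D = q·S·CD = 10480 × 67.4 × 0.02175 = 15370 N

D = 15400 N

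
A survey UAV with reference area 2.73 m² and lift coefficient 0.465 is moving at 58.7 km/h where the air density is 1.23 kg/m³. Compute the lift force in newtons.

L = 208 N

Convert speed: v = 58.7 km/h ÷ 3.6 = 16.31 m/s.
L = ½ρv²S·CL = ½ × 1.23 × 16.31² × 2.73 × 0.465 = 208 N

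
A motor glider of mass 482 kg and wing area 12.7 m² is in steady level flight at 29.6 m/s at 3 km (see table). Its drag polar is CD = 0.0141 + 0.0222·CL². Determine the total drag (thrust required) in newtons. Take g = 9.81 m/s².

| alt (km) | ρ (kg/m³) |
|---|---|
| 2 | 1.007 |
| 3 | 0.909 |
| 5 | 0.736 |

D = 169 N

At 3 km, from the table: ρ = 0.909 kg/m³.
Weight W = mg = 482 × 9.81 = 4728.4 N; in level flight L = W.
Dynamic pressure q = 0.5 × 0.909 × 29.6² = 398.2 Pa.
CL = 2W/(ρv²S) = 2×4728.4/(0.909×29.6²×12.7) = 0.935.
CD = 0.0141 + 0.0222 × 0.935² = 0.03351.
D = q·S·CD = 398.2 × 12.7 × 0.03351 = 169.5 N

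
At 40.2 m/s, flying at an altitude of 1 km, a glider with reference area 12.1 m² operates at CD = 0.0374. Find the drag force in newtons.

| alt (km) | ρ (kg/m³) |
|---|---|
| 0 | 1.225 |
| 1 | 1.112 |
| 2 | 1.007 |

At 1 km, from the table: ρ = 1.112 kg/m³.
Dynamic pressure q = ½ρv² = ½ × 1.112 × 40.2² = 898.5 Pa.
D = q·S·CD = 898.5 × 12.1 × 0.0374 = 407 N

D = 407 N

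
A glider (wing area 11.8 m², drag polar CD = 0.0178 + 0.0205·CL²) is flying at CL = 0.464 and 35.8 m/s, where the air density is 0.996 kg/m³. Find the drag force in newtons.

CD = 0.0178 + 0.0205 × 0.464² = 0.02221
D = ½ρv²S·CD = ½ × 0.996 × 35.8² × 11.8 × 0.02221 = 167 N

D = 167 N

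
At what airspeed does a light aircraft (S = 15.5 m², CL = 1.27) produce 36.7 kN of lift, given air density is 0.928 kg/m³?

L = ½ρv²S·CL ⇒ v = √(2L/(ρ·S·CL))
v = √(2 × 36700 / (0.928 × 15.5 × 1.27)) = √4018 = 63.4 m/s

v = 63.4 m/s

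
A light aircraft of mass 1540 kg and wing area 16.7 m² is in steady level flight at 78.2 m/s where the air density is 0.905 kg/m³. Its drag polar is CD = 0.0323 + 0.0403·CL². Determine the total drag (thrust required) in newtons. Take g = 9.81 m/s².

Level flight ⇒ L = W = m·g = 1540 × 9.81 = 15107 N.
q = ½ρv² = ½ × 0.905 × 78.2² = 2767 Pa.
CL = W/(q·S) = 15107 / (2767 × 16.7) = 0.3269.
CD = 0.0323 + 0.0403 × 0.3269² = 0.03661.
D = q·S·CD = 2767 × 16.7 × 0.03661 = 1692 N

D = 1690 N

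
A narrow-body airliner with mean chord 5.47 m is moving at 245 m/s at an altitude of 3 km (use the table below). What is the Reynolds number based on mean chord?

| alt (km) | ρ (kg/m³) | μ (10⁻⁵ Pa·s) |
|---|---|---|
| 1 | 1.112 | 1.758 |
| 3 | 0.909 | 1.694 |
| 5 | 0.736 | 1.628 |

Re = 7.19×10^7

At 3 km, from the table: ρ = 0.909 kg/m³, μ = 1.694×10⁻⁵ Pa·s.
Re = ρ·v·c/μ = 0.909 × 245 × 5.47 / (1.694×10⁻⁵) = 7.19×10^7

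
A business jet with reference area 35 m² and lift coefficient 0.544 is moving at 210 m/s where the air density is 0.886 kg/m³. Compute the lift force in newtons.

L = 3.72×10^5 N

Dynamic pressure q = ½ρv² = ½ × 0.886 × 210² = 19540 Pa.
L = q·S·CL = 19540 × 35 × 0.544 = 3.72×10^5 N ≈ 372 kN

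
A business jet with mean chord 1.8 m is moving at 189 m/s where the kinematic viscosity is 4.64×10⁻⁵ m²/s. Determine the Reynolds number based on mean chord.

Re = 7.33×10^6

Re = v·c/ν = 189 × 1.8 / (4.64×10⁻⁵) = 7.33×10^6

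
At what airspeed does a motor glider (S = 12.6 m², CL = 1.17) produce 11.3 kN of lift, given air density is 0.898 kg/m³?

v = 41.3 m/s

L = ½ρv²S·CL ⇒ v = √(2L/(ρ·S·CL))
v = √(2 × 11300 / (0.898 × 12.6 × 1.17)) = √1707 = 41.3 m/s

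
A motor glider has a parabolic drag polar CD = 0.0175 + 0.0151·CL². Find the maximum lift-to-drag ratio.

(L/D)max = 30.8

For CD = CD0 + K·CL², (L/D)max occurs at CL* = √(CD0/K) and equals 1/(2√(K·CD0)).
(L/D)max = 1/(2√(0.0151 × 0.0175)) = 1/(2 × 0.01626) = 30.8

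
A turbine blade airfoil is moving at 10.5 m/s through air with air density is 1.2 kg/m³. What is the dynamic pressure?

q = 66.1 Pa

q = ½ρv² = ½ × 1.2 × 10.5² = 66.1 Pa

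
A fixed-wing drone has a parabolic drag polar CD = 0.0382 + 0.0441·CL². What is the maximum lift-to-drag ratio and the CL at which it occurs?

(L/D)max = 12.2, at CL = 0.931

For CD = CD0 + K·CL², (L/D)max occurs at CL* = √(CD0/K) and equals 1/(2√(K·CD0)).
(L/D)max = 1/(2√(0.0441 × 0.0382)) = 1/(2 × 0.04104) = 12.2
CL* = √(0.0382/0.0441) = 0.931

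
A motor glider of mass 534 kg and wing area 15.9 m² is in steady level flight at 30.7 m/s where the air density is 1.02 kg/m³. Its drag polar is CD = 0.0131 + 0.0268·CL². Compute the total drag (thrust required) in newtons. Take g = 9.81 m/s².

In steady level flight, lift balances weight: W = mg = 534 × 9.81 = 5238.5 N.
q = ½ρv² = ½ × 1.02 × 30.7² = 480.7 Pa.
CL = 2W/(ρv²S) = 2×5238.5/(1.02×30.7²×15.9) = 0.6854.
CD = 0.0131 + 0.0268 × 0.6854² = 0.02569.
D = q·S·CD = 480.7 × 15.9 × 0.02569 = 196.3 N

D = 196 N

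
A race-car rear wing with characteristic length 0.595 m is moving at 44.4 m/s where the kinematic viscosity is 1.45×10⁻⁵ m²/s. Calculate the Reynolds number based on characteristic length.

Re = 1.82×10^6

Re = v·c/ν = 44.4 × 0.595 / (1.45×10⁻⁵) = 1.82×10^6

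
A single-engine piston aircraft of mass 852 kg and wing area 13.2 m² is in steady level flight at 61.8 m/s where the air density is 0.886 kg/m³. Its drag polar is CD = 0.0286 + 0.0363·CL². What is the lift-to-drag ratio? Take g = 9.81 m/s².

L/D = 11.1

In steady level flight, lift balances weight: W = mg = 852 × 9.81 = 8358.1 N.
Dynamic pressure q = 0.5 × 0.886 × 61.8² = 1692 Pa.
Required CL = L/(qS) = 8358.1/(1692·13.2) = 0.3742.
CD = 0.0286 + 0.0363 × 0.3742² = 0.03368.
L/D = CL/CD = 0.3742 / 0.03368 = 11.1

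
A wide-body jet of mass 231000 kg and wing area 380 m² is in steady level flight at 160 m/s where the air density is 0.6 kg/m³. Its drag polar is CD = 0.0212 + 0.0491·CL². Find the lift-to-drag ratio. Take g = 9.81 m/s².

L/D = 15.3

Weight W = mg = 231000 × 9.81 = 2.2661×10^6 N; in level flight L = W.
q = ½ρv² = ½ × 0.6 × 160² = 7680 Pa.
CL = W/(q·S) = 2.2661×10^6 / (7680 × 380) = 0.7765.
CD = 0.0212 + 0.0491 × 0.7765² = 0.0508.
L/D = CL/CD = 0.7765 / 0.0508 = 15.3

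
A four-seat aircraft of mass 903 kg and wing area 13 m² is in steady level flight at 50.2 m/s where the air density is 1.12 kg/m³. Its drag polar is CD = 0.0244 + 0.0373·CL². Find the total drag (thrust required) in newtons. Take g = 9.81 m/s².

In steady level flight, lift balances weight: W = mg = 903 × 9.81 = 8858.4 N.
q = ½ρv² = ½ × 1.12 × 50.2² = 1411 Pa.
CL = W/(q·S) = 8858.4 / (1411 × 13) = 0.4829.
CD = 0.0244 + 0.0373 × 0.4829² = 0.0331.
D = q·S·CD = 1411 × 13 × 0.0331 = 607.2 N

D = 607 N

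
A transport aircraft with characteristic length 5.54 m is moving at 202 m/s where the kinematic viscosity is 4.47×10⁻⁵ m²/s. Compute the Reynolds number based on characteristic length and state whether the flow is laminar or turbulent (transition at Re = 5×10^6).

Re = v·c/ν = 202 × 5.54 / (4.47×10⁻⁵) = 2.5×10^7
Since 2.5×10^7 > 5×10^6, the flow is turbulent.

Re = 2.5×10^7 (turbulent)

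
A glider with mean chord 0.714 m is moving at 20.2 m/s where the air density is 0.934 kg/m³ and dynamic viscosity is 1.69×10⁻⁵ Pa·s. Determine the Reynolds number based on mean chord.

Re = ρ·v·c/μ = 0.934 × 20.2 × 0.714 / (1.69×10⁻⁵) = 7.97×10^5

Re = 7.97×10^5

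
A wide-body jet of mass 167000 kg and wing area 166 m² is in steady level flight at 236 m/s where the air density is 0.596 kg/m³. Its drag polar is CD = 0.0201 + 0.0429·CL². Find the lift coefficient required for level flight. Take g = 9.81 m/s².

In steady level flight, lift balances weight: W = mg = 167000 × 9.81 = 1.6383×10^6 N.
q = ½ρv² = ½ × 0.596 × 236² = 16600 Pa.
CL = 2W/(ρv²S) = 2×1.6383×10^6/(0.596×236²×166) = 0.5946.

CL = 0.595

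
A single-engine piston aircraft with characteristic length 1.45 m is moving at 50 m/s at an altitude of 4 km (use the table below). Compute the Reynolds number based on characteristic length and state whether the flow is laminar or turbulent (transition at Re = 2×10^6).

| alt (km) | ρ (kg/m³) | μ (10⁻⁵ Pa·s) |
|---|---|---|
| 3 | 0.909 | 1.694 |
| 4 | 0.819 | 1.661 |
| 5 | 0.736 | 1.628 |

Re = 3.57×10^6 (turbulent)

At 4 km, from the table: ρ = 0.819 kg/m³, μ = 1.661×10⁻⁵ Pa·s.
Re = ρ·v·c/μ = 0.819 × 50 × 1.45 / (1.661×10⁻⁵) = 3.57×10^6
Since 3.57×10^6 > 2×10^6, the flow is turbulent.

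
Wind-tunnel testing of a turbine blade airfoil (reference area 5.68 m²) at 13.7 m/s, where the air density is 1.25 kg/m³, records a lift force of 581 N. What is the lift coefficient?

From L = ½ρv²S·CL, rearranging gives CL = 2L/(ρv²S).
CL = 2 × 581 / (1.25 × 13.7² × 5.68) = 0.872

CL = 0.872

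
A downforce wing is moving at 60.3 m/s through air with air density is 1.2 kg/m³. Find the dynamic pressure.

q = 2180 Pa

q = ½ρv² = ½ × 1.2 × 60.3² = 2180 Pa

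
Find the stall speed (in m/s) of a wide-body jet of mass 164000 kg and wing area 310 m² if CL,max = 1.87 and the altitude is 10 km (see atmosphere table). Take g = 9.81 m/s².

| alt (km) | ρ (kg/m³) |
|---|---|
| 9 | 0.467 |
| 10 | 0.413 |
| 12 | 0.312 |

At 10 km, from the table: ρ = 0.413 kg/m³.
At stall, lift equals weight: L = W = m·g = 164000 × 9.81 = 1.609×10^6 N.
V_stall = √(2W/(ρ·S·CL,max)) = √(2 × 1.609×10^6 / (0.413 × 310 × 1.87))
V_stall = √13440 = 116 m/s

V_stall = 116 m/s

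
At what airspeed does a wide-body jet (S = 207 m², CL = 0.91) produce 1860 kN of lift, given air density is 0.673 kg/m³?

v = 171 m/s

L = ½ρv²S·CL ⇒ v = √(2L/(ρ·S·CL))
v = √(2 × 1.86×10^6 / (0.673 × 207 × 0.91)) = √29340 = 171 m/s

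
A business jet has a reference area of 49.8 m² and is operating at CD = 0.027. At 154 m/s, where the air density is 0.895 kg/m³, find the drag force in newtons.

D = ½ρv²S·CD = ½ × 0.895 × 154² × 49.8 × 0.027 = 14300 N ≈ 14.3 kN

D = 14300 N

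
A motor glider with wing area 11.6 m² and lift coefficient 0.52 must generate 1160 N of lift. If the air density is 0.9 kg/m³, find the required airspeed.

L = ½ρv²S·CL ⇒ v = √(2L/(ρ·S·CL))
v = √(2 × 1160 / (0.9 × 11.6 × 0.52)) = √427.4 = 20.7 m/s

v = 20.7 m/s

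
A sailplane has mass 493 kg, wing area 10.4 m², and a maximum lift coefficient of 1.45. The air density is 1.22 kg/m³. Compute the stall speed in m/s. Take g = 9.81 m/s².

At stall, lift equals weight: L = W = m·g = 493 × 9.81 = 4836 N.
V_stall = √(2W/(ρ·S·CL,max)) = √(2 × 4836 / (1.22 × 10.4 × 1.45))
V_stall = √525.8 = 22.9 m/s

V_stall = 22.9 m/s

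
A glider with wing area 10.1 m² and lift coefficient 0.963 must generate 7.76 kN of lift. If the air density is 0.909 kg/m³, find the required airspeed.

v = 41.9 m/s

L = ½ρv²S·CL ⇒ v = √(2L/(ρ·S·CL))
v = √(2 × 7760 / (0.909 × 10.1 × 0.963)) = √1755 = 41.9 m/s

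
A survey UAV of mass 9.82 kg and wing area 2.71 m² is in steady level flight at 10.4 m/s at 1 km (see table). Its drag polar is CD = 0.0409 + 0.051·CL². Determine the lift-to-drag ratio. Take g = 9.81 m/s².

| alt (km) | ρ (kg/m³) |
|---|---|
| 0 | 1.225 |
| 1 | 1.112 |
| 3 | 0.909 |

At 1 km, from the table: ρ = 1.112 kg/m³.
In steady level flight, lift balances weight: W = mg = 9.82 × 9.81 = 96.334 N.
q = ½ρv² = ½ × 1.112 × 10.4² = 60.14 Pa.
CL = 2W/(ρv²S) = 2×96.334/(1.112×10.4²×2.71) = 0.5911.
CD = 0.0409 + 0.051 × 0.5911² = 0.05872.
L/D = CL/CD = 0.5911 / 0.05872 = 10.1

L/D = 10.1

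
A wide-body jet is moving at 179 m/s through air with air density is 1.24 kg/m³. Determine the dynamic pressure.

q = 19900 Pa

q = ½ρv² = ½ × 1.24 × 179² = 19900 Pa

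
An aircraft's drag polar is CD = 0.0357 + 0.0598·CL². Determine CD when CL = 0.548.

CD = 0.0537

CD = 0.0357 + 0.0598 × 0.548² = 0.0357 + 0.01796 = 0.0537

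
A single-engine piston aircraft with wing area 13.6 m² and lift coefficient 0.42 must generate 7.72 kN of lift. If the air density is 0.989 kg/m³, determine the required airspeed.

v = 52.3 m/s

L = ½ρv²S·CL ⇒ v = √(2L/(ρ·S·CL))
v = √(2 × 7720 / (0.989 × 13.6 × 0.42)) = √2733 = 52.3 m/s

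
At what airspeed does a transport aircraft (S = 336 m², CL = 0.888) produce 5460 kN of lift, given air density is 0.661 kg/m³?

v = 235 m/s

L = ½ρv²S·CL ⇒ v = √(2L/(ρ·S·CL))
v = √(2 × 5.46×10^6 / (0.661 × 336 × 0.888)) = √55370 = 235 m/s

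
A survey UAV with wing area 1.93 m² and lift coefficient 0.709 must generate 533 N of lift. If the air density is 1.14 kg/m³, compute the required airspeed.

L = ½ρv²S·CL ⇒ v = √(2L/(ρ·S·CL))
v = √(2 × 533 / (1.14 × 1.93 × 0.709)) = √683.4 = 26.1 m/s

v = 26.1 m/s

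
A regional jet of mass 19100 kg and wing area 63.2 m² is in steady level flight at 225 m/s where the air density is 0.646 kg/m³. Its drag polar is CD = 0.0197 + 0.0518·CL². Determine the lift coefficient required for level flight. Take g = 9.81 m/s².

CL = 0.181

Weight W = mg = 19100 × 9.81 = 1.8737×10^5 N; in level flight L = W.
q = ½ρv² = ½ × 0.646 × 225² = 16350 Pa.
CL = W/(q·S) = 1.8737×10^5 / (16350 × 63.2) = 0.1813.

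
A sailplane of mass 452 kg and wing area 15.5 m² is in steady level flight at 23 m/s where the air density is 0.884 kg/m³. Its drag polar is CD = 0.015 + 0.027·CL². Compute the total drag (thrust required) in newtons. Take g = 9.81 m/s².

D = 201 N

Level flight ⇒ L = W = m·g = 452 × 9.81 = 4434.1 N.
q = ½ρv² = ½ × 0.884 × 23² = 233.8 Pa.
CL = 2W/(ρv²S) = 2×4434.1/(0.884×23²×15.5) = 1.223.
CD = 0.015 + 0.027 × 1.223² = 0.05542.
D = q·S·CD = 233.8 × 15.5 × 0.05542 = 200.8 N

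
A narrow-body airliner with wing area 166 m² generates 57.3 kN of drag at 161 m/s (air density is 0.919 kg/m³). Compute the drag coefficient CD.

CD = 0.029

From D = ½ρv²S·CD, rearranging gives CD = 2D/(ρv²S).
CD = 2 × 57300 / (0.919 × 161² × 166) = 0.029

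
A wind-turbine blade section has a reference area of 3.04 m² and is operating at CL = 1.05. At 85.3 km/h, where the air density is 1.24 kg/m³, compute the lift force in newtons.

L = 1110 N

Convert speed: v = 85.3 km/h ÷ 3.6 = 23.69 m/s.
Dynamic pressure q = ½ρv² = ½ × 1.24 × 23.69² = 348.1 Pa.
L = q·S·CL = 348.1 × 3.04 × 1.05 = 1110 N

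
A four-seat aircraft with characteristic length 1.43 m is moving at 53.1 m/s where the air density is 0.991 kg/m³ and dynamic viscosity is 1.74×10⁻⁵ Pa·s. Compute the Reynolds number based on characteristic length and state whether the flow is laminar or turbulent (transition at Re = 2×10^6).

Re = 4.32×10^6 (turbulent)

Re = ρ·v·c/μ = 0.991 × 53.1 × 1.43 / (1.74×10⁻⁵) = 4.32×10^6
Since 4.32×10^6 > 2×10^6, the flow is turbulent.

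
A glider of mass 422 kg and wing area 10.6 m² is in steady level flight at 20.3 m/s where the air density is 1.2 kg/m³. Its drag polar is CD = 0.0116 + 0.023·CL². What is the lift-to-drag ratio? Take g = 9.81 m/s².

L/D = 22.9

Level flight ⇒ L = W = m·g = 422 × 9.81 = 4139.8 N.
Dynamic pressure q = 0.5 × 1.2 × 20.3² = 247.3 Pa.
CL = 2W/(ρv²S) = 2×4139.8/(1.2×20.3²×10.6) = 1.58.
CD = 0.0116 + 0.023 × 1.58² = 0.06898.
L/D = CL/CD = 1.58 / 0.06898 = 22.9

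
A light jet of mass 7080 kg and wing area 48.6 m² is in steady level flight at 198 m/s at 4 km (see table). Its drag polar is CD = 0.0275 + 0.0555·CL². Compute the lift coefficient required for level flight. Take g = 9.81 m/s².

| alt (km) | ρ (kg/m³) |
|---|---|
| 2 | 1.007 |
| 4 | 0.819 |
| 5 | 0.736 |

CL = 0.089

At 4 km, from the table: ρ = 0.819 kg/m³.
Level flight ⇒ L = W = m·g = 7080 × 9.81 = 69455 N.
q = ½ρv² = ½ × 0.819 × 198² = 16050 Pa.
CL = 2W/(ρv²S) = 2×69455/(0.819×198²×48.6) = 0.08902.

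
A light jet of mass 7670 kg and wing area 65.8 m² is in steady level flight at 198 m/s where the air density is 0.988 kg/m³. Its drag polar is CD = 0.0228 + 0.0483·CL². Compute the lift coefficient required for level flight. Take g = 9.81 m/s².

CL = 0.059

In steady level flight, lift balances weight: W = mg = 7670 × 9.81 = 75243 N.
q = ½ρv² = ½ × 0.988 × 198² = 19370 Pa.
Required CL = L/(qS) = 75243/(19370·65.8) = 0.05904.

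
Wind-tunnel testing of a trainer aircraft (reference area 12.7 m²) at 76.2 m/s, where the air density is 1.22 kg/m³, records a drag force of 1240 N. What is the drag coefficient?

From D = ½ρv²S·CD, rearranging gives CD = 2D/(ρv²S).
CD = 2 × 1240 / (1.22 × 76.2² × 12.7) = 0.0276

CD = 0.0276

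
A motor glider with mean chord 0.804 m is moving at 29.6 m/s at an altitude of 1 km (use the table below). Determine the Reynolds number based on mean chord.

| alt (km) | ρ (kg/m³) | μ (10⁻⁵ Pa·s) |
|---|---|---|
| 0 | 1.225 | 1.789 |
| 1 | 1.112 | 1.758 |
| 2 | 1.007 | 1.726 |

Re = 1.51×10^6

At 1 km, from the table: ρ = 1.112 kg/m³, μ = 1.758×10⁻⁵ Pa·s.
Re = ρ·v·c/μ = 1.112 × 29.6 × 0.804 / (1.758×10⁻⁵) = 1.51×10^6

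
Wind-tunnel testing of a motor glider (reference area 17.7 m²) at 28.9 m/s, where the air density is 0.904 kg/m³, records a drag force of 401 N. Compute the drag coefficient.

From D = ½ρv²S·CD, rearranging gives CD = 2D/(ρv²S).
CD = 2 × 401 / (0.904 × 28.9² × 17.7) = 0.06

CD = 0.06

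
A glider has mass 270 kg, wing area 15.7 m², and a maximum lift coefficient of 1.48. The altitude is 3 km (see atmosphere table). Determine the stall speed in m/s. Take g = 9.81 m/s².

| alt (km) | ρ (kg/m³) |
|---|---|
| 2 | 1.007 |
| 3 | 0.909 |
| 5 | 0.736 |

V_stall = 15.8 m/s

At 3 km, from the table: ρ = 0.909 kg/m³.
At stall, lift equals weight: L = W = m·g = 270 × 9.81 = 2649 N.
V_stall = √(2W/(ρ·S·CL,max)) = √(2 × 2649 / (0.909 × 15.7 × 1.48))
V_stall = √250.8 = 15.8 m/s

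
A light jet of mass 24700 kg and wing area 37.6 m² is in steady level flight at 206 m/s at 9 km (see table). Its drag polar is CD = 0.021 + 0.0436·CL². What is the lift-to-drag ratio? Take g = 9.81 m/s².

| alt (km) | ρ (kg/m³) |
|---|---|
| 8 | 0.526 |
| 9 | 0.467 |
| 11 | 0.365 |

L/D = 16.5

At 9 km, from the table: ρ = 0.467 kg/m³.
Weight W = mg = 24700 × 9.81 = 2.4231×10^5 N; in level flight L = W.
Dynamic pressure q = 0.5 × 0.467 × 206² = 9909 Pa.
Required CL = L/(qS) = 2.4231×10^5/(9909·37.6) = 0.6504.
CD = 0.021 + 0.0436 × 0.6504² = 0.03944.
L/D = CL/CD = 0.6504 / 0.03944 = 16.5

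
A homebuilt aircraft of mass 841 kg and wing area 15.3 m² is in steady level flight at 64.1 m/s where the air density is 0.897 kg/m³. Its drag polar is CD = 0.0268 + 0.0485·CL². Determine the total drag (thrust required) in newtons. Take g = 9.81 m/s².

D = 873 N

In steady level flight, lift balances weight: W = mg = 841 × 9.81 = 8250.2 N.
q = ½ρv² = ½ × 0.897 × 64.1² = 1843 Pa.
CL = W/(q·S) = 8250.2 / (1843 × 15.3) = 0.2926.
CD = 0.0268 + 0.0485 × 0.2926² = 0.03095.
D = q·S·CD = 1843 × 15.3 × 0.03095 = 872.7 N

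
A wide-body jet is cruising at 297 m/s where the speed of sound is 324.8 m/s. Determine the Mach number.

M = v/a = 297 / 324.8 = 0.914

M = 0.914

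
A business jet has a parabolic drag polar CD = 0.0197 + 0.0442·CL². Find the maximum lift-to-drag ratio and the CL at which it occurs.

(L/D)max = 16.9, at CL = 0.668

For CD = CD0 + K·CL², (L/D)max occurs at CL* = √(CD0/K) and equals 1/(2√(K·CD0)).
(L/D)max = 1/(2√(0.0442 × 0.0197)) = 1/(2 × 0.02951) = 16.9
CL* = √(0.0197/0.0442) = 0.668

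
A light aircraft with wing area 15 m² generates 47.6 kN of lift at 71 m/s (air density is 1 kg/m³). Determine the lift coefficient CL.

From L = ½ρv²S·CL, rearranging gives CL = 2L/(ρv²S).
CL = 2 × 47600 / (1 × 71² × 15) = 1.26

CL = 1.26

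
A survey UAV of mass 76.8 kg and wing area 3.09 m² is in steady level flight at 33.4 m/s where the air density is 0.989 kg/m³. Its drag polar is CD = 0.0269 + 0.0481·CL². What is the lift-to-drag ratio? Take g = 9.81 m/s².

In steady level flight, lift balances weight: W = mg = 76.8 × 9.81 = 753.41 N.
Dynamic pressure q = 0.5 × 0.989 × 33.4² = 551.6 Pa.
CL = 2W/(ρv²S) = 2×753.41/(0.989×33.4²×3.09) = 0.442.
CD = 0.0269 + 0.0481 × 0.442² = 0.0363.
L/D = CL/CD = 0.442 / 0.0363 = 12.2

L/D = 12.2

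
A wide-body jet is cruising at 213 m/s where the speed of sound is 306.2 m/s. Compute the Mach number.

M = v/a = 213 / 306.2 = 0.696

M = 0.696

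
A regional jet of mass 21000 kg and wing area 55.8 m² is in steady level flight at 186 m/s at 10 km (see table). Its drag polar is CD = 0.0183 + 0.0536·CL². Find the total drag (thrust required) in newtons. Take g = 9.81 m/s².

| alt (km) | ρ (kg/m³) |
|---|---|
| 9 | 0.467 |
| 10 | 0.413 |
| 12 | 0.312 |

D = 13000 N

At 10 km, from the table: ρ = 0.413 kg/m³.
In steady level flight, lift balances weight: W = mg = 21000 × 9.81 = 2.0601×10^5 N.
q = ½ρv² = ½ × 0.413 × 186² = 7144 Pa.
CL = 2W/(ρv²S) = 2×2.0601×10^5/(0.413×186²×55.8) = 0.5168.
CD = 0.0183 + 0.0536 × 0.5168² = 0.03261.
D = q·S·CD = 7144 × 55.8 × 0.03261 = 13000 N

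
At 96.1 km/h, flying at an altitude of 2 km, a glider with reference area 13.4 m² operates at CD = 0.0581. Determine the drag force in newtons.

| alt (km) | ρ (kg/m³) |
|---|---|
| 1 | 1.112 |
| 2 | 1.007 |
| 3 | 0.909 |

At 2 km, from the table: ρ = 1.007 kg/m³.
Convert speed: v = 96.1 km/h ÷ 3.6 = 26.69 m/s.
Dynamic pressure q = ½ρv² = ½ × 1.007 × 26.69² = 358.8 Pa.
D = q·S·CD = 358.8 × 13.4 × 0.0581 = 279 N

D = 279 N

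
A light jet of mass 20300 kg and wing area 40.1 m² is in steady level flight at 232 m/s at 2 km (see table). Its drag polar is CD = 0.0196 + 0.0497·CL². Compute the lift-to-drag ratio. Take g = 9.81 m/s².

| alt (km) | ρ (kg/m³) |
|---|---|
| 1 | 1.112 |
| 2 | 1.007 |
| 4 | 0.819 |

L/D = 8.62

At 2 km, from the table: ρ = 1.007 kg/m³.
In steady level flight, lift balances weight: W = mg = 20300 × 9.81 = 1.9914×10^5 N.
q = ½ρv² = ½ × 1.007 × 232² = 27100 Pa.
CL = 2W/(ρv²S) = 2×1.9914×10^5/(1.007×232²×40.1) = 0.1833.
CD = 0.0196 + 0.0497 × 0.1833² = 0.02127.
L/D = CL/CD = 0.1833 / 0.02127 = 8.62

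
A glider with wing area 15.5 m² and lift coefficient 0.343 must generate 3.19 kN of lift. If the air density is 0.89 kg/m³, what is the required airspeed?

v = 36.7 m/s

L = ½ρv²S·CL ⇒ v = √(2L/(ρ·S·CL))
v = √(2 × 3190 / (0.89 × 15.5 × 0.343)) = √1348 = 36.7 m/s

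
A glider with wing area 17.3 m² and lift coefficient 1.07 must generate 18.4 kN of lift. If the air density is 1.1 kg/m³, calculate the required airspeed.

L = ½ρv²S·CL ⇒ v = √(2L/(ρ·S·CL))
v = √(2 × 18400 / (1.1 × 17.3 × 1.07)) = √1807 = 42.5 m/s

v = 42.5 m/s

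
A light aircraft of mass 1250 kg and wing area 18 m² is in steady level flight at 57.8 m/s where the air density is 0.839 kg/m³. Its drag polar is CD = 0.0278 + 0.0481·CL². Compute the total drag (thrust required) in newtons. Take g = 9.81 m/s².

D = 988 N

Level flight ⇒ L = W = m·g = 1250 × 9.81 = 12262 N.
q = ½ρv² = ½ × 0.839 × 57.8² = 1401 Pa.
CL = W/(q·S) = 12262 / (1401 × 18) = 0.4861.
CD = 0.0278 + 0.0481 × 0.4861² = 0.03917.
D = q·S·CD = 1401 × 18 × 0.03917 = 988 N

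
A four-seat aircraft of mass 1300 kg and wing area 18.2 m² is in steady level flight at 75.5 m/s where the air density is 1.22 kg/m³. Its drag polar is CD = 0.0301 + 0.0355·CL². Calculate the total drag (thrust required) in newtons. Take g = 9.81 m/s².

Level flight ⇒ L = W = m·g = 1300 × 9.81 = 12753 N.
q = ½ρv² = ½ × 1.22 × 75.5² = 3477 Pa.
CL = W/(q·S) = 12753 / (3477 × 18.2) = 0.2015.
CD = 0.0301 + 0.0355 × 0.2015² = 0.03154.
D = q·S·CD = 3477 × 18.2 × 0.03154 = 1996 N

D = 2000 N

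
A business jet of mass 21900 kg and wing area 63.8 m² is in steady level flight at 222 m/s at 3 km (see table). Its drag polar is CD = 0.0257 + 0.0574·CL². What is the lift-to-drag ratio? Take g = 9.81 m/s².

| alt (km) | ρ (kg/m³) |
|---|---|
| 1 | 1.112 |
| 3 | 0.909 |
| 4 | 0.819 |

At 3 km, from the table: ρ = 0.909 kg/m³.
In steady level flight, lift balances weight: W = mg = 21900 × 9.81 = 2.1484×10^5 N.
q = ½ρv² = ½ × 0.909 × 222² = 22400 Pa.
CL = W/(q·S) = 2.1484×10^5 / (22400 × 63.8) = 0.1503.
CD = 0.0257 + 0.0574 × 0.1503² = 0.027.
L/D = CL/CD = 0.1503 / 0.027 = 5.57

L/D = 5.57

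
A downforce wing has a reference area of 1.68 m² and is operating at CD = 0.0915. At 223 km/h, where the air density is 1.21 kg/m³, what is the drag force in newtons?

D = 357 N

Convert speed: v = 223 km/h ÷ 3.6 = 61.94 m/s.
D = ½ρv²S·CD = ½ × 1.21 × 61.94² × 1.68 × 0.0915 = 357 N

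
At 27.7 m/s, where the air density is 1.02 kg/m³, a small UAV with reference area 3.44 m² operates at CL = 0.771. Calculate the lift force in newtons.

Dynamic pressure q = ½ρv² = ½ × 1.02 × 27.7² = 391.3 Pa.
L = q·S·CL = 391.3 × 3.44 × 0.771 = 1040 N

L = 1040 N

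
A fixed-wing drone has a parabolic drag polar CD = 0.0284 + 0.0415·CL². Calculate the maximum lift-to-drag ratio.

For CD = CD0 + K·CL², (L/D)max occurs at CL* = √(CD0/K) and equals 1/(2√(K·CD0)).
(L/D)max = 1/(2√(0.0415 × 0.0284)) = 1/(2 × 0.03433) = 14.6

(L/D)max = 14.6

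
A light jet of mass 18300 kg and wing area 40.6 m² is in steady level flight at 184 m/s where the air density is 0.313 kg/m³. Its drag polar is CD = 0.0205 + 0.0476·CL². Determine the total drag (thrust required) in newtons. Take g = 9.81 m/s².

In steady level flight, lift balances weight: W = mg = 18300 × 9.81 = 1.7952×10^5 N.
Dynamic pressure q = 0.5 × 0.313 × 184² = 5298 Pa.
CL = 2W/(ρv²S) = 2×1.7952×10^5/(0.313×184²×40.6) = 0.8345.
CD = 0.0205 + 0.0476 × 0.8345² = 0.05365.
D = q·S·CD = 5298 × 40.6 × 0.05365 = 11540 N

D = 11500 N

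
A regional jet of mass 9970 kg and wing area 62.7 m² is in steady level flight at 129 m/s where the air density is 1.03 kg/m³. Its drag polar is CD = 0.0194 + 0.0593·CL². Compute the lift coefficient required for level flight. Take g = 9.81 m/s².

CL = 0.182

In steady level flight, lift balances weight: W = mg = 9970 × 9.81 = 97806 N.
q = ½ρv² = ½ × 1.03 × 129² = 8570 Pa.
Required CL = L/(qS) = 97806/(8570·62.7) = 0.182.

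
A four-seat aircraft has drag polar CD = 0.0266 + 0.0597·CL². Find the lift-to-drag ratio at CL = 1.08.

CD = 0.0266 + 0.0597 × 1.08² = 0.09623
L/D = CL/CD = 1.08 / 0.09623 = 11.2

L/D = 11.2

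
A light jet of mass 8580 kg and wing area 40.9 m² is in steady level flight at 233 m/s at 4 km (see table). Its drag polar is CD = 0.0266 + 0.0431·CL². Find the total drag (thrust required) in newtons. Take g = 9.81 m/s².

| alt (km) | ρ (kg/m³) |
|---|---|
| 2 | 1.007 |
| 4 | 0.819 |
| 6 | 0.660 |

At 4 km, from the table: ρ = 0.819 kg/m³.
Weight W = mg = 8580 × 9.81 = 84170 N; in level flight L = W.
q = ½ρv² = ½ × 0.819 × 233² = 22230 Pa.
CL = W/(q·S) = 84170 / (22230 × 40.9) = 0.09257.
CD = 0.0266 + 0.0431 × 0.09257² = 0.02697.
D = q·S·CD = 22230 × 40.9 × 0.02697 = 24520 N

D = 24500 N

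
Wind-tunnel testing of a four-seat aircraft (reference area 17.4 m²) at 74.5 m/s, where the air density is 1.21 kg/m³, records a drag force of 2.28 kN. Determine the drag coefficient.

From D = ½ρv²S·CD, rearranging gives CD = 2D/(ρv²S).
CD = 2 × 2280 / (1.21 × 74.5² × 17.4) = 0.039

CD = 0.039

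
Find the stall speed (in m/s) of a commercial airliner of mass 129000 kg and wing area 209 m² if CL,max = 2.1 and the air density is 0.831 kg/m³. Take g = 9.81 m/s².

V_stall = 83.3 m/s

Stall occurs when L = W at CL,max. W = mg = 129000 × 9.81 = 1.265×10^6 N.
V_stall = √(2W/(ρ·S·CL,max)) = √(2 × 1.265×10^6 / (0.831 × 209 × 2.1))
V_stall = √6939 = 83.3 m/s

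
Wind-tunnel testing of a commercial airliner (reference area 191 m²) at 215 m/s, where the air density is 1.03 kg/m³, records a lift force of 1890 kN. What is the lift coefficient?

From L = ½ρv²S·CL, rearranging gives CL = 2L/(ρv²S).
CL = 2 × 1.89×10^6 / (1.03 × 215² × 191) = 0.416

CL = 0.416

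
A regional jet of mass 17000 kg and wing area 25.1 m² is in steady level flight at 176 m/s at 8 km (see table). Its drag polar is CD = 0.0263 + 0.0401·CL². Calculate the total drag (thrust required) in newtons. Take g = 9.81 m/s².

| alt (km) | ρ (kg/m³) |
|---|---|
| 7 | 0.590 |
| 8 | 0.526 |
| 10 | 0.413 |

D = 10800 N

At 8 km, from the table: ρ = 0.526 kg/m³.
Weight W = mg = 17000 × 9.81 = 1.6677×10^5 N; in level flight L = W.
Dynamic pressure q = 0.5 × 0.526 × 176² = 8147 Pa.
CL = W/(q·S) = 1.6677×10^5 / (8147 × 25.1) = 0.8156.
CD = 0.0263 + 0.0401 × 0.8156² = 0.05297.
D = q·S·CD = 8147 × 25.1 × 0.05297 = 10830 N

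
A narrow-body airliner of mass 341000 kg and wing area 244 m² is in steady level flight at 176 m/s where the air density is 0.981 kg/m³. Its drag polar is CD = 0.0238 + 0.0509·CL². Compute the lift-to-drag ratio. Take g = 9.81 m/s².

L/D = 13.8

In steady level flight, lift balances weight: W = mg = 341000 × 9.81 = 3.3452×10^6 N.
q = ½ρv² = ½ × 0.981 × 176² = 15190 Pa.
Required CL = L/(qS) = 3.3452×10^6/(15190·244) = 0.9023.
CD = 0.0238 + 0.0509 × 0.9023² = 0.06524.
L/D = CL/CD = 0.9023 / 0.06524 = 13.8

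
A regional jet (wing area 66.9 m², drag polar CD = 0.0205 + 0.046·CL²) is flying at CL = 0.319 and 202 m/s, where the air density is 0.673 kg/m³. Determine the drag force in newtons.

D = 23100 N

CD = 0.0205 + 0.046 × 0.319² = 0.02518
D = ½ρv²S·CD = ½ × 0.673 × 202² × 66.9 × 0.02518 = 23100 N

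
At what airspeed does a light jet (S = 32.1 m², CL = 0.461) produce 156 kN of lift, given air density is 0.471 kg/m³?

v = 212 m/s

L = ½ρv²S·CL ⇒ v = √(2L/(ρ·S·CL))
v = √(2 × 1.56×10^5 / (0.471 × 32.1 × 0.461)) = √44760 = 212 m/s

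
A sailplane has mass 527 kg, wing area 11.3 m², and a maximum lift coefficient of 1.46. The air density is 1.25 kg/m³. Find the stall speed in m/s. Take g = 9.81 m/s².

V_stall = 22.4 m/s

Stall occurs when L = W at CL,max. W = mg = 527 × 9.81 = 5170 N.
V_stall = √(2W/(ρ·S·CL,max)) = √(2 × 5170 / (1.25 × 11.3 × 1.46))
V_stall = √501.4 = 22.4 m/s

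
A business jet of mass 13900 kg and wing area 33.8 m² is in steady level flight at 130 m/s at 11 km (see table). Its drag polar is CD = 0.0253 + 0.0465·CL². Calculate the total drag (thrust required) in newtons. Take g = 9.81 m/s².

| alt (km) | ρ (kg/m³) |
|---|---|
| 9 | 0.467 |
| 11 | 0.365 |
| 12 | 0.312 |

At 11 km, from the table: ρ = 0.365 kg/m³.
Level flight ⇒ L = W = m·g = 13900 × 9.81 = 1.3636×10^5 N.
Dynamic pressure q = 0.5 × 0.365 × 130² = 3084 Pa.
CL = W/(q·S) = 1.3636×10^5 / (3084 × 33.8) = 1.308.
CD = 0.0253 + 0.0465 × 1.308² = 0.1049.
D = q·S·CD = 3084 × 33.8 × 0.1049 = 10930 N

D = 10900 N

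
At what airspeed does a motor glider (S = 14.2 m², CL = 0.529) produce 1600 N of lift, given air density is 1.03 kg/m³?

v = 20.3 m/s

L = ½ρv²S·CL ⇒ v = √(2L/(ρ·S·CL))
v = √(2 × 1600 / (1.03 × 14.2 × 0.529)) = √413.6 = 20.3 m/s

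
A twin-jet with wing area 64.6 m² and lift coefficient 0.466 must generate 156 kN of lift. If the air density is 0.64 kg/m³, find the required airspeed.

v = 127 m/s

L = ½ρv²S·CL ⇒ v = √(2L/(ρ·S·CL))
v = √(2 × 1.56×10^5 / (0.64 × 64.6 × 0.466)) = √16190 = 127 m/s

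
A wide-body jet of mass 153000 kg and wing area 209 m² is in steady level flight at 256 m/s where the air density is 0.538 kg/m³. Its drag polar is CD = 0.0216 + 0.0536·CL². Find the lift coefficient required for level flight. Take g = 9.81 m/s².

CL = 0.407

Weight W = mg = 153000 × 9.81 = 1.5009×10^6 N; in level flight L = W.
Dynamic pressure q = 0.5 × 0.538 × 256² = 17630 Pa.
Required CL = L/(qS) = 1.5009×10^6/(17630·209) = 0.4074.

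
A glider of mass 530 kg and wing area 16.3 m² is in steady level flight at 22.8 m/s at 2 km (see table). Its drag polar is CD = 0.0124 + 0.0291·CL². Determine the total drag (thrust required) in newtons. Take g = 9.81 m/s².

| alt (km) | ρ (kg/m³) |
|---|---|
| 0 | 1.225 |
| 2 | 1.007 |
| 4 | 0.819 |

At 2 km, from the table: ρ = 1.007 kg/m³.
Weight W = mg = 530 × 9.81 = 5199.3 N; in level flight L = W.
q = ½ρv² = ½ × 1.007 × 22.8² = 261.7 Pa.
CL = 2W/(ρv²S) = 2×5199.3/(1.007×22.8²×16.3) = 1.219.
CD = 0.0124 + 0.0291 × 1.219² = 0.05562.
D = q·S·CD = 261.7 × 16.3 × 0.05562 = 237.3 N

D = 237 N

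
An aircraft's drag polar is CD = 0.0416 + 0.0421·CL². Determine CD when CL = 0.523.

CD = 0.0531

CD = 0.0416 + 0.0421 × 0.523² = 0.0416 + 0.01152 = 0.0531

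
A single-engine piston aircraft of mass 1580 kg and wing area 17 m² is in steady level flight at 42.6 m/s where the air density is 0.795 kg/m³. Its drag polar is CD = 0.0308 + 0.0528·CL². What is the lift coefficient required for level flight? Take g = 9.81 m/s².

Weight W = mg = 1580 × 9.81 = 15500 N; in level flight L = W.
q = ½ρv² = ½ × 0.795 × 42.6² = 721.4 Pa.
CL = W/(q·S) = 15500 / (721.4 × 17) = 1.264.

CL = 1.26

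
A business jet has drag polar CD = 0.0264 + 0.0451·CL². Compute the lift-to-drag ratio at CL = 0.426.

L/D = 12.3

CD = 0.0264 + 0.0451 × 0.426² = 0.03458
L/D = CL/CD = 0.426 / 0.03458 = 12.3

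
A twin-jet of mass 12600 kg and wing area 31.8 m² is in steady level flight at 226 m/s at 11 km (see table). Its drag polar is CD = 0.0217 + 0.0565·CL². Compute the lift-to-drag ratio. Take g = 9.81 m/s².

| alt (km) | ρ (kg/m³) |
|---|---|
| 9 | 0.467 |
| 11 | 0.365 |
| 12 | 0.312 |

L/D = 13.2

At 11 km, from the table: ρ = 0.365 kg/m³.
Weight W = mg = 12600 × 9.81 = 1.2361×10^5 N; in level flight L = W.
Dynamic pressure q = 0.5 × 0.365 × 226² = 9321 Pa.
CL = W/(q·S) = 1.2361×10^5 / (9321 × 31.8) = 0.417.
CD = 0.0217 + 0.0565 × 0.417² = 0.03152.
L/D = CL/CD = 0.417 / 0.03152 = 13.2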